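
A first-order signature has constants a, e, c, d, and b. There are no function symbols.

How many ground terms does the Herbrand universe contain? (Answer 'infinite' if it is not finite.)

There are no function symbols, so every ground term is one of the 5 constants.
The Herbrand universe is {a, e, c, d, b}, which is finite with 5 elements.

5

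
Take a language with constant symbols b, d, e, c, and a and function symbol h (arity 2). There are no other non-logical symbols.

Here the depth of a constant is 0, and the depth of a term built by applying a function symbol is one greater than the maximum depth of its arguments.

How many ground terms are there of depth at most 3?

819030

Let N_k count ground terms of depth at most k. Each non-constant term of depth ≤ k is some function symbol applied to depth-≤(k−1) arguments, giving N_k = 5 + N_{k-1}^2.
N_0 = 5
N_1 = 5 + 5^2 = 30
N_2 = 5 + 30^2 = 905
N_3 = 5 + 905^2 = 819030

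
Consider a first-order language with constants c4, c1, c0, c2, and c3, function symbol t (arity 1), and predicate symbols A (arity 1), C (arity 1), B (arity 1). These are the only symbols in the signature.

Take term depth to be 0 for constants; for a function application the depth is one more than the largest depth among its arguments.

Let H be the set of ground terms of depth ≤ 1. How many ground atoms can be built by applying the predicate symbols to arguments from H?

First count ground terms of depth ≤ 1.
If N_k denotes the number of depth-≤k ground terms, the 5 constants give N_0 = 5, and each function symbol of arity r contributes N_{k-1}^r new terms at level k: N_k = 5 + N_{k-1}.
N_0 = 5
N_1 = 5 + 5 = 10
Explicitly: c4, c1, c0, c2, c3, t(c4), t(c1), t(c0), t(c2), t(c3).
So |H| = 10.
Each predicate of arity r yields |H|^r ground atoms (one per choice of an r-tuple from H):
  A: 10;  C: 10;  B: 10
Total ground atoms: 10 + 10 + 10 = 30.

30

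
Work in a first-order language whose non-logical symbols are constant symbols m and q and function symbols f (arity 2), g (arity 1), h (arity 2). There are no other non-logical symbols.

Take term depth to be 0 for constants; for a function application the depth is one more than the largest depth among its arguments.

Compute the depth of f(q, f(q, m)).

2

depth(f(q, m)) = 1 + max(0, 0) = 1
depth(f(q, f(q, m))) = 1 + max(0, 1) = 2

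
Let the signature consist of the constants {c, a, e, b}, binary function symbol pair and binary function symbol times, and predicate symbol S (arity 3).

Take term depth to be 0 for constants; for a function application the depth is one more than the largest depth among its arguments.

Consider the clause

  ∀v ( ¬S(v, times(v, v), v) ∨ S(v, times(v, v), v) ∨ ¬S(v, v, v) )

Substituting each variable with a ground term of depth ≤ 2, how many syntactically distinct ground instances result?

Ground terms of depth ≤ 2:
  If N_k denotes the number of depth-≤k ground terms, the 4 constants give N_0 = 4, and each function symbol of arity r contributes N_{k-1}^r new terms at level k: N_k = 4 + N_{k-1}^2 + N_{k-1}^2.
  N_0 = 4
  N_1 = 4 + 4^2 + 4^2 = 36
  N_2 = 4 + 36^2 + 36^2 = 2596
So there are 2596 ground terms available for substitution.
The clause has 1 distinct variable (v), which appears in the body. In the free term algebra distinct substitutions yield syntactically distinct ground instances.
Number of ground instances = 2596.

2596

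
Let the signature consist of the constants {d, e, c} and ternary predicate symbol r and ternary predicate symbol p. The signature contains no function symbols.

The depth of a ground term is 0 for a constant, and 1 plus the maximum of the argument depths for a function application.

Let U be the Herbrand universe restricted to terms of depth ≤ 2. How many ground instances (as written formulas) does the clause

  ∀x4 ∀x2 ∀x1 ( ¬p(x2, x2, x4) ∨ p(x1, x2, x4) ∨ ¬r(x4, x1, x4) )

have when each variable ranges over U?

Ground terms of depth ≤ 2:
  With no function symbols every ground term is a constant, so there are exactly 3 ground terms at every depth bound.
  N_0 = 3
  N_1 = 3
  N_2 = 3
  Explicitly: d, e, c.
So there are 3 ground terms available for substitution.
There are 3 variables to instantiate (x4, x2, x1), each occurring in at least one literal, so different choices give different ground instances.
Number of ground instances = 3^3 = 27.

27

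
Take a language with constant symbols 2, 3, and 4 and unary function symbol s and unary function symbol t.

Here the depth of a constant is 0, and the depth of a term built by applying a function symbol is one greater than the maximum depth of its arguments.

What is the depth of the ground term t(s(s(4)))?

depth(s(4)) = 1 + depth(4) = 1 + 0 = 1
depth(s(s(4))) = 1 + depth(s(4)) = 1 + 1 = 2
depth(t(s(s(4)))) = 1 + depth(s(s(4))) = 1 + 2 = 3

3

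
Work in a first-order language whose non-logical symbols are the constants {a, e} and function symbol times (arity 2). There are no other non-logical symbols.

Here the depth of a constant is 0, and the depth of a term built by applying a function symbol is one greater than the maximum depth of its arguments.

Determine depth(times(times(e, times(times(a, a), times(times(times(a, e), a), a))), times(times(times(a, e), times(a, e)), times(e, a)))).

6

depth(times(a, a)) = 1 + max(0, 0) = 1
depth(times(a, e)) = 1 + max(0, 0) = 1
depth(times(times(a, e), a)) = 1 + max(1, 0) = 2
depth(times(times(times(a, e), a), a)) = 1 + max(2, 0) = 3
depth(times(times(a, a), times(times(times(a, e), a), a))) = 1 + max(1, 3) = 4
depth(times(e, times(times(a, a), times(times(times(a, e), a), a)))) = 1 + max(0, 4) = 5
depth(times(times(a, e), times(a, e))) = 1 + max(1, 1) = 2
depth(times(e, a)) = 1 + max(0, 0) = 1
depth(times(times(times(a, e), times(a, e)), times(e, a))) = 1 + max(2, 1) = 3
depth(times(times(e, times(times(a, a), times(times(times(a, e), a), a))), times(times(times(a, e), times(a, e)), times(e, a)))) = 1 + max(5, 3) = 6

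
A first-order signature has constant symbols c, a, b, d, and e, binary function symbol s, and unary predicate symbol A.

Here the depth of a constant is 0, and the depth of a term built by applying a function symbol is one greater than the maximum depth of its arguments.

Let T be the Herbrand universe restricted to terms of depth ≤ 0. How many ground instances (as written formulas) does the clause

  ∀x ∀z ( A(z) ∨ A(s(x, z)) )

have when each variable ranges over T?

25

Ground terms of depth ≤ 0:
  Let N_k count ground terms of depth at most k. Each non-constant term of depth ≤ k is some function symbol applied to depth-≤(k−1) arguments, giving N_k = 5 + N_{k-1}^2.
  N_0 = 5
  Explicitly: c, a, b, d, e.
So there are 5 ground terms available for substitution.
The clause has 2 distinct variables (x, z), each appearing in the body. In the free term algebra distinct substitutions yield syntactically distinct ground instances.
Number of ground instances = 5^2 = 25.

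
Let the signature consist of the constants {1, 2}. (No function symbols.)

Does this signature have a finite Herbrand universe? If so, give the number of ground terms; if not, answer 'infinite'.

There are no function symbols, so every ground term is one of the 2 constants.
The Herbrand universe is {1, 2}, which is finite with 2 elements.

2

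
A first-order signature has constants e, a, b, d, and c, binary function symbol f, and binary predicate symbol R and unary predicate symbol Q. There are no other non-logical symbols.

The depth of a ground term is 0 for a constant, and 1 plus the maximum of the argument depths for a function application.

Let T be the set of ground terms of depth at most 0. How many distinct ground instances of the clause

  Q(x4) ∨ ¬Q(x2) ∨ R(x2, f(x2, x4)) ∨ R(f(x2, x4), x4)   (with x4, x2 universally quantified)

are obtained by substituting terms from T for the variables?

Ground terms of depth ≤ 0:
  If N_k denotes the number of depth-≤k ground terms, the 5 constants give N_0 = 5, and each function symbol of arity r contributes N_{k-1}^r new terms at level k: N_k = 5 + N_{k-1}^2.
  N_0 = 5
  Explicitly: e, a, b, d, c.
So there are 5 ground terms available for substitution.
Each of x4, x2 ranges independently over the available ground terms, and distinct assignments produce distinct instances.
Number of ground instances = 5^2 = 25.

25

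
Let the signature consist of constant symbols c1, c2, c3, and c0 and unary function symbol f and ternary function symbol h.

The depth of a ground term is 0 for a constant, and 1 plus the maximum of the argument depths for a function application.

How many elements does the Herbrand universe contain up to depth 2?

Let N_k count ground terms of depth at most k. Each non-constant term of depth ≤ k is some function symbol applied to depth-≤(k−1) arguments, giving N_k = 4 + N_{k-1} + N_{k-1}^3.
N_0 = 4
N_1 = 4 + 4 + 4^3 = 72
N_2 = 4 + 72 + 72^3 = 373324

373324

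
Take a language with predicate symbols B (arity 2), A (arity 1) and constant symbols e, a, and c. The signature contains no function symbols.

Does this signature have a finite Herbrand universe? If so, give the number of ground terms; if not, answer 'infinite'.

3

There are no function symbols, so every ground term is one of the 3 constants.
The Herbrand universe is {e, a, c}, which is finite with 3 elements.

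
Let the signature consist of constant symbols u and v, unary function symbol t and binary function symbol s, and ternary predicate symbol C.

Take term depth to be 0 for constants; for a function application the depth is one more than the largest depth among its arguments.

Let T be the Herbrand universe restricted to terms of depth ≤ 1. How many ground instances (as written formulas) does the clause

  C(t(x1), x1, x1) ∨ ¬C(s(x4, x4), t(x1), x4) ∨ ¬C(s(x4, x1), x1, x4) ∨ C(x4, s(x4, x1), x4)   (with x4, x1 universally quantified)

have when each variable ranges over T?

64

Ground terms of depth ≤ 1:
  Let N_k count ground terms of depth at most k. Each non-constant term of depth ≤ k is some function symbol applied to depth-≤(k−1) arguments, giving N_k = 2 + N_{k-1} + N_{k-1}^2.
  N_0 = 2
  N_1 = 2 + 2 + 2^2 = 8
  Explicitly: u, v, t(u), t(v), s(u, u), s(u, v), s(v, u), s(v, v).
So there are 8 ground terms available for substitution.
The body mentions every one of the 2 quantified variables; since ground terms form a free algebra, no two substitutions collapse to the same formula.
Number of ground instances = 8^2 = 64.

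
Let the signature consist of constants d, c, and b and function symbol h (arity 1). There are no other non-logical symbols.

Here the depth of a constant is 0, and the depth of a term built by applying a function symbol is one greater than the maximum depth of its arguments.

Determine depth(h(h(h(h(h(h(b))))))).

6

depth(h(b)) = 1 + depth(b) = 1 + 0 = 1
depth(h(h(b))) = 1 + depth(h(b)) = 1 + 1 = 2
depth(h(h(h(b)))) = 1 + depth(h(h(b))) = 1 + 2 = 3
depth(h(h(h(h(b))))) = 1 + depth(h(h(h(b)))) = 1 + 3 = 4
depth(h(h(h(h(h(b)))))) = 1 + depth(h(h(h(h(b))))) = 1 + 4 = 5
depth(h(h(h(h(h(h(b))))))) = 1 + depth(h(h(h(h(h(b)))))) = 1 + 5 = 6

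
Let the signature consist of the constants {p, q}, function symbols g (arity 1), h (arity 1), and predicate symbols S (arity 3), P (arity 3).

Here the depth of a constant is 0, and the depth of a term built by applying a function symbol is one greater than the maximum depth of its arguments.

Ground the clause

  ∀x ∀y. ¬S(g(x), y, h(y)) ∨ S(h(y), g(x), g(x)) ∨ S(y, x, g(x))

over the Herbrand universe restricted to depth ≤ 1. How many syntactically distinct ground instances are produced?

Ground terms of depth ≤ 1:
  Write N_k for the number of ground terms of depth ≤ k. A term of depth ≤ k is either a constant or a function symbol applied to arguments of depth ≤ k−1, so N_k = 2 + N_{k-1} + N_{k-1}.
  N_0 = 2
  N_1 = 2 + 2 + 2 = 6
  Explicitly: p, q, g(p), g(q), h(p), h(q).
So there are 6 ground terms available for substitution.
Each of x, y ranges independently over the available ground terms, and distinct assignments produce distinct instances.
Number of ground instances = 6^2 = 36.

36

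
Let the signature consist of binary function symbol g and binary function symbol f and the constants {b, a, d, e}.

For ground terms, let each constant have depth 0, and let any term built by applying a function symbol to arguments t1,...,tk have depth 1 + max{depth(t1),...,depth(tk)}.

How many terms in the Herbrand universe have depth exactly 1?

32

Let N_k count ground terms of depth at most k. Each non-constant term of depth ≤ k is some function symbol applied to depth-≤(k−1) arguments, giving N_k = 4 + N_{k-1}^2 + N_{k-1}^2.
N_0 = 4
N_1 = 4 + 4^2 + 4^2 = 36
Terms of depth exactly 1: N_1 − N_0 = 36 − 4 = 32.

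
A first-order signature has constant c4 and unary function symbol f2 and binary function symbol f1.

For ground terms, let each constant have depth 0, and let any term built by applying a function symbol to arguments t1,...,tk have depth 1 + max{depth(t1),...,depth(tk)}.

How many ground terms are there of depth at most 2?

13

If N_k denotes the number of depth-≤k ground terms, the 1 constant gives N_0 = 1, and each function symbol of arity r contributes N_{k-1}^r new terms at level k: N_k = 1 + N_{k-1} + N_{k-1}^2.
N_0 = 1
N_1 = 1 + 1 + 1^2 = 3
N_2 = 1 + 3 + 3^2 = 13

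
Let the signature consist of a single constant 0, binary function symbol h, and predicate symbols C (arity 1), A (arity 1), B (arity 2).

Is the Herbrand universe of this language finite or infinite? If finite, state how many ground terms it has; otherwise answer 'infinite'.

The signature has at least one function symbol (h, arity 2) and at least one constant (0).
Iterating h gives infinitely many distinct ground terms: 0, h(0, 0), h(h(0, 0), h(0, 0)), ...
So the Herbrand universe is infinite.

infinite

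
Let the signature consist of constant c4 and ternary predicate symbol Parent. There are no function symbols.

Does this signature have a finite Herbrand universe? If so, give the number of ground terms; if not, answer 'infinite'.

1

There are no function symbols, so the only ground term is the single constant.
The Herbrand universe is {c4}, finite with 1 element.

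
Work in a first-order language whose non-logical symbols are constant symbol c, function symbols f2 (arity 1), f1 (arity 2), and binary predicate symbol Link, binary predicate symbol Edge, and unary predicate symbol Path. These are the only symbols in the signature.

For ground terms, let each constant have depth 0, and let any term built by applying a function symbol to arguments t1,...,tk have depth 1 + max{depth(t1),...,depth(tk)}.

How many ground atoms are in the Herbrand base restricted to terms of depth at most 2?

First count ground terms of depth ≤ 2.
Write N_k for the number of ground terms of depth ≤ k. A term of depth ≤ k is either a constant or a function symbol applied to arguments of depth ≤ k−1, so N_k = 1 + N_{k-1} + N_{k-1}^2.
N_0 = 1
N_1 = 1 + 1 + 1^2 = 3
N_2 = 1 + 3 + 3^2 = 13
So |H| = 13.
For each predicate symbol, the number of ground atoms is |H| raised to its arity; summing:
  Link: 13^2 = 169;  Edge: 13^2 = 169;  Path: 13
Total ground atoms: 169 + 169 + 13 = 351.

351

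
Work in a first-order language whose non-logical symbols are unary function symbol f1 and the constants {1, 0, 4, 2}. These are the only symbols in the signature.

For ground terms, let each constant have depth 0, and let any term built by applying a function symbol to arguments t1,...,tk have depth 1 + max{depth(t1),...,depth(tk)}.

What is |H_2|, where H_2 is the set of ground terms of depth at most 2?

Count level by level. With function symbols f1/1, the terms of depth ≤ k are the 4 constants together with each function applied to depth-≤(k−1) tuples, so N_k = 4 + N_{k-1}.
N_0 = 4
N_1 = 4 + 4 = 8
N_2 = 4 + 8 = 12

12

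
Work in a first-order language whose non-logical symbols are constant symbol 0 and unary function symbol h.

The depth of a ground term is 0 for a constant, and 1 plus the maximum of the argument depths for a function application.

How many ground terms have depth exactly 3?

1

Write N_k for the number of ground terms of depth ≤ k. A term of depth ≤ k is either a constant or a function symbol applied to arguments of depth ≤ k−1, so N_k = 1 + N_{k-1}.
N_0 = 1
N_1 = 1 + 1 = 2
N_2 = 1 + 2 = 3
N_3 = 1 + 3 = 4
Terms of depth exactly 3: N_3 − N_2 = 4 − 3 = 1.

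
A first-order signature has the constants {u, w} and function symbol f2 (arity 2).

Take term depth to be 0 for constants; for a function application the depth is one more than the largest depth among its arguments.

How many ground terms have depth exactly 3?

1408

Write N_k for the number of ground terms of depth ≤ k. A term of depth ≤ k is either a constant or a function symbol applied to arguments of depth ≤ k−1, so N_k = 2 + N_{k-1}^2.
N_0 = 2
N_1 = 2 + 2^2 = 6
N_2 = 2 + 6^2 = 38
N_3 = 2 + 38^2 = 1446
Terms of depth exactly 3: N_3 − N_2 = 1446 − 38 = 1408.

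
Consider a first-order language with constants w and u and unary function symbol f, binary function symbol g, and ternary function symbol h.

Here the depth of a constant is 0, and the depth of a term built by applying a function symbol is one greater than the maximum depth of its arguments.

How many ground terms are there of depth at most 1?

16

Count level by level. With function symbols f/1, g/2, h/3, the terms of depth ≤ k are the 2 constants together with each function applied to depth-≤(k−1) tuples, so N_k = 2 + N_{k-1} + N_{k-1}^2 + N_{k-1}^3.
N_0 = 2
N_1 = 2 + 2 + 2^2 + 2^3 = 16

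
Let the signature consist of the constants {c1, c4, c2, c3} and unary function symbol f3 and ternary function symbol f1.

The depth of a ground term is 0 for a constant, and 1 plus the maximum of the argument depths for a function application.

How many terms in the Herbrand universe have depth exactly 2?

373252

Let N_k count ground terms of depth at most k. Each non-constant term of depth ≤ k is some function symbol applied to depth-≤(k−1) arguments, giving N_k = 4 + N_{k-1} + N_{k-1}^3.
N_0 = 4
N_1 = 4 + 4 + 4^3 = 72
N_2 = 4 + 72 + 72^3 = 373324
Terms of depth exactly 2: N_2 − N_1 = 373324 − 72 = 373252.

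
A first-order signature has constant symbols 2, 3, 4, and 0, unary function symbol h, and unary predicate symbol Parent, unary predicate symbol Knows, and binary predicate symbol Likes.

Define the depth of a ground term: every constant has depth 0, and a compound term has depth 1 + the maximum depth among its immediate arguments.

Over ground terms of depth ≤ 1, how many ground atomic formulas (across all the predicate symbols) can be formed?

First count ground terms of depth ≤ 1.
Count level by level. With function symbols h/1, the terms of depth ≤ k are the 4 constants together with each function applied to depth-≤(k−1) tuples, so N_k = 4 + N_{k-1}.
N_0 = 4
N_1 = 4 + 4 = 8
Explicitly: 2, 3, 4, 0, h(2), h(3), h(4), h(0).
So |H| = 8.
Ground atoms are formed by filling each argument slot of a predicate with a term from H, so an r-ary predicate gives |H|^r atoms:
  Parent: 8;  Knows: 8;  Likes: 8^2 = 64
Total ground atoms: 8 + 8 + 64 = 80.

80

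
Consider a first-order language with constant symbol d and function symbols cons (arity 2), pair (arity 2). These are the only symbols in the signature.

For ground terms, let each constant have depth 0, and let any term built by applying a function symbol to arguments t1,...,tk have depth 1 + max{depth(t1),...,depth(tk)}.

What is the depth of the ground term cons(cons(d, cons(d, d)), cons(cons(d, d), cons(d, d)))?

3

depth(cons(d, d)) = 1 + max(0, 0) = 1
depth(cons(d, cons(d, d))) = 1 + max(0, 1) = 2
depth(cons(cons(d, d), cons(d, d))) = 1 + max(1, 1) = 2
depth(cons(cons(d, cons(d, d)), cons(cons(d, d), cons(d, d)))) = 1 + max(2, 2) = 3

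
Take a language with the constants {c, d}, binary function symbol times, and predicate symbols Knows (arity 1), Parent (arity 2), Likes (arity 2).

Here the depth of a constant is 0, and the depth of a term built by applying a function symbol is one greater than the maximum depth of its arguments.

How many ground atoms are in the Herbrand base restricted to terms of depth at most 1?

78

First count ground terms of depth ≤ 1.
Let N_k = |{terms of depth ≤ k}|. Then N_0 = 2 and N_k = 2 + N_{k-1}^2 for k ≥ 1 (one summand per function symbol, arity giving the exponent).
N_0 = 2
N_1 = 2 + 2^2 = 6
Explicitly: c, d, times(c, c), times(c, d), times(d, c), times(d, d).
So |H| = 6.
Each predicate of arity r yields |H|^r ground atoms (one per choice of an r-tuple from H):
  Knows: 6;  Parent: 6^2 = 36;  Likes: 6^2 = 36
Total ground atoms: 6 + 36 + 36 = 78.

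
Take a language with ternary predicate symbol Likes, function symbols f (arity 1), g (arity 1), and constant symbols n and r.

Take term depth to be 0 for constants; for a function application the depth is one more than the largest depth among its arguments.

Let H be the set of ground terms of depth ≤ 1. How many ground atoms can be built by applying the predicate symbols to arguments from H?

216

First count ground terms of depth ≤ 1.
Count level by level. With function symbols f/1, g/1, the terms of depth ≤ k are the 2 constants together with each function applied to depth-≤(k−1) tuples, so N_k = 2 + N_{k-1} + N_{k-1}.
N_0 = 2
N_1 = 2 + 2 + 2 = 6
Explicitly: n, r, f(n), f(r), g(n), g(r).
So |H| = 6.
A ground atom is a predicate applied to a tuple of terms from H, so the count is the sum over predicates of |H|^arity:
  Likes: 6^3 = 216
Total ground atoms: 216.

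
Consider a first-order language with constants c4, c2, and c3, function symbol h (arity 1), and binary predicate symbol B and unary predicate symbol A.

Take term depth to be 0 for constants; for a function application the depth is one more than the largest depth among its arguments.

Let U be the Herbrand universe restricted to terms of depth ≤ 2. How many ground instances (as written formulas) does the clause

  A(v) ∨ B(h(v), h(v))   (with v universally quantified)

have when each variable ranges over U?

9

Ground terms of depth ≤ 2:
  If N_k denotes the number of depth-≤k ground terms, the 3 constants give N_0 = 3, and each function symbol of arity r contributes N_{k-1}^r new terms at level k: N_k = 3 + N_{k-1}.
  N_0 = 3
  N_1 = 3 + 3 = 6
  N_2 = 3 + 6 = 9
  Explicitly: c4, c2, c3, h(c4), h(c2), h(c3), h(h(c4)), h(h(c2)), h(h(c3)).
So there are 9 ground terms available for substitution.
The clause has 1 distinct variable (v), which appears in the body. In the free term algebra distinct substitutions yield syntactically distinct ground instances.
Number of ground instances = 9.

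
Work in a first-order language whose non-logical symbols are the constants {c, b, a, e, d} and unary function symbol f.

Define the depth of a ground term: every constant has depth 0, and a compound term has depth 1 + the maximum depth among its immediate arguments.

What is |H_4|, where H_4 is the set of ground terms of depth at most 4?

25

If N_k denotes the number of depth-≤k ground terms, the 5 constants give N_0 = 5, and each function symbol of arity r contributes N_{k-1}^r new terms at level k: N_k = 5 + N_{k-1}.
N_0 = 5
N_1 = 5 + 5 = 10
N_2 = 5 + 10 = 15
N_3 = 5 + 15 = 20
N_4 = 5 + 20 = 25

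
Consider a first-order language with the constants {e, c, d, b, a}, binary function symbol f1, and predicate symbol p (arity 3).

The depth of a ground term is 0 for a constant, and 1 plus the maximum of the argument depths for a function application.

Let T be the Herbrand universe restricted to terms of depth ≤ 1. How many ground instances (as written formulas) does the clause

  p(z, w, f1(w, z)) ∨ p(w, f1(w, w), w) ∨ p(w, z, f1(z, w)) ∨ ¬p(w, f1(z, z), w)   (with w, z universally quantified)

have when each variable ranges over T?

900

Ground terms of depth ≤ 1:
  Let N_k = |{terms of depth ≤ k}|. Then N_0 = 5 and N_k = 5 + N_{k-1}^2 for k ≥ 1 (one summand per function symbol, arity giving the exponent).
  N_0 = 5
  N_1 = 5 + 5^2 = 30
So there are 30 ground terms available for substitution.
The body mentions every one of the 2 quantified variables; since ground terms form a free algebra, no two substitutions collapse to the same formula.
Number of ground instances = 30^2 = 900.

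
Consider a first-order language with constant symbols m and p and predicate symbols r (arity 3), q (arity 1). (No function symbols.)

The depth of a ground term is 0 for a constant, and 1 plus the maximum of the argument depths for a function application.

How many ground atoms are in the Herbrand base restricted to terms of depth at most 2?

First count ground terms of depth ≤ 2.
With no function symbols every ground term is a constant, so there are exactly 2 ground terms at every depth bound.
N_0 = 2
N_1 = 2
N_2 = 2
Explicitly: m, p.
So |H| = 2.
Ground atoms are formed by filling each argument slot of a predicate with a term from H, so an r-ary predicate gives |H|^r atoms:
  r: 2^3 = 8;  q: 2
Total ground atoms: 8 + 2 = 10.

10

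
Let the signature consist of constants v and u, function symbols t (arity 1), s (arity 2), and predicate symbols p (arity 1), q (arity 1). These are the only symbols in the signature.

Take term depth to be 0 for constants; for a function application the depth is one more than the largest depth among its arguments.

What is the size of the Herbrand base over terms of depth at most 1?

16

First count ground terms of depth ≤ 1.
Count level by level. With function symbols t/1, s/2, the terms of depth ≤ k are the 2 constants together with each function applied to depth-≤(k−1) tuples, so N_k = 2 + N_{k-1} + N_{k-1}^2.
N_0 = 2
N_1 = 2 + 2 + 2^2 = 8
So |H| = 8.
Ground atoms are formed by filling each argument slot of a predicate with a term from H, so an r-ary predicate gives |H|^r atoms:
  p: 8;  q: 8
Total ground atoms: 8 + 8 = 16.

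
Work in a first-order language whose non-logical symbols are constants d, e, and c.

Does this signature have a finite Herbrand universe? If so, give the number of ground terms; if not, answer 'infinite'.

There are no function symbols, so every ground term is one of the 3 constants.
The Herbrand universe is {d, e, c}, which is finite with 3 elements.

3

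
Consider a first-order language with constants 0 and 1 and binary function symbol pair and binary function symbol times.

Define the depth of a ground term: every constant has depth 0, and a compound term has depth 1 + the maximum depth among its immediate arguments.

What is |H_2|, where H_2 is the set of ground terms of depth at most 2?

Let N_k count ground terms of depth at most k. Each non-constant term of depth ≤ k is some function symbol applied to depth-≤(k−1) arguments, giving N_k = 2 + N_{k-1}^2 + N_{k-1}^2.
N_0 = 2
N_1 = 2 + 2^2 + 2^2 = 10
N_2 = 2 + 10^2 + 10^2 = 202

202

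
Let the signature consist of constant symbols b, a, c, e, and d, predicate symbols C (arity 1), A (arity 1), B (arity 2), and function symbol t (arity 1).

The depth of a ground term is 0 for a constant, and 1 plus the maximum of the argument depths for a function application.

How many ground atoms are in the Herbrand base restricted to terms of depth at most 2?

First count ground terms of depth ≤ 2.
Let N_k = |{terms of depth ≤ k}|. Then N_0 = 5 and N_k = 5 + N_{k-1} for k ≥ 1 (one summand per function symbol, arity giving the exponent).
N_0 = 5
N_1 = 5 + 5 = 10
N_2 = 5 + 10 = 15
So |H| = 15.
A ground atom is a predicate applied to a tuple of terms from H, so the count is the sum over predicates of |H|^arity:
  C: 15;  A: 15;  B: 15^2 = 225
Total ground atoms: 15 + 15 + 225 = 255.

255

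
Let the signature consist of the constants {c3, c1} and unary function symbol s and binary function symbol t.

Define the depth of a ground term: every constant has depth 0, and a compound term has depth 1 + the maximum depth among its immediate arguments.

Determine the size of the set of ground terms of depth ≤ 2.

Let N_k count ground terms of depth at most k. Each non-constant term of depth ≤ k is some function symbol applied to depth-≤(k−1) arguments, giving N_k = 2 + N_{k-1} + N_{k-1}^2.
N_0 = 2
N_1 = 2 + 2 + 2^2 = 8
N_2 = 2 + 8 + 8^2 = 74

74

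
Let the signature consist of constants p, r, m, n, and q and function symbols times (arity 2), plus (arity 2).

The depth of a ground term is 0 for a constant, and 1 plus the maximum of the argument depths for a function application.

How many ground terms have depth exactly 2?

6000

Write N_k for the number of ground terms of depth ≤ k. A term of depth ≤ k is either a constant or a function symbol applied to arguments of depth ≤ k−1, so N_k = 5 + N_{k-1}^2 + N_{k-1}^2.
N_0 = 5
N_1 = 5 + 5^2 + 5^2 = 55
N_2 = 5 + 55^2 + 55^2 = 6055
Terms of depth exactly 2: N_2 − N_1 = 6055 − 55 = 6000.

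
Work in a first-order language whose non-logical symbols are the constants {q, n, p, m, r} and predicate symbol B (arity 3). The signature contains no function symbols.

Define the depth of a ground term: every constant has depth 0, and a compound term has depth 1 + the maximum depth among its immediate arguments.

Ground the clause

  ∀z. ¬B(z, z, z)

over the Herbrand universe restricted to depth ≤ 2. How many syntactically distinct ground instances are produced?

5

Ground terms of depth ≤ 2:
  With no function symbols every ground term is a constant, so there are exactly 5 ground terms at every depth bound.
  N_0 = 5
  N_1 = 5
  N_2 = 5
  Explicitly: q, n, p, m, r.
So there are 5 ground terms available for substitution.
The variable z ranges independently over the available ground terms, and distinct assignments produce distinct instances.
Number of ground instances = 5.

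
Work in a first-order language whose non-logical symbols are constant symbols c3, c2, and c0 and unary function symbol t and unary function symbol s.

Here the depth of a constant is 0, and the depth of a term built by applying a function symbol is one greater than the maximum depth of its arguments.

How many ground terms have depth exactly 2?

Write N_k for the number of ground terms of depth ≤ k. A term of depth ≤ k is either a constant or a function symbol applied to arguments of depth ≤ k−1, so N_k = 3 + N_{k-1} + N_{k-1}.
N_0 = 3
N_1 = 3 + 3 + 3 = 9
N_2 = 3 + 9 + 9 = 21
Terms of depth exactly 2: N_2 − N_1 = 21 − 9 = 12.

12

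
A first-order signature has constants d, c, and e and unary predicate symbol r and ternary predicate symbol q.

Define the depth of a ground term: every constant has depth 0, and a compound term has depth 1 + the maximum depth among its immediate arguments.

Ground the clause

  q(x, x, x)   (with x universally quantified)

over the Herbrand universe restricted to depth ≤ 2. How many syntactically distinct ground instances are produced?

3

Ground terms of depth ≤ 2:
  With no function symbols every ground term is a constant, so there are exactly 3 ground terms at every depth bound.
  N_0 = 3
  N_1 = 3
  N_2 = 3
  Explicitly: d, c, e.
So there are 3 ground terms available for substitution.
The body mentions the single quantified variable x; since ground terms form a free algebra, no two substitutions collapse to the same formula.
Number of ground instances = 3.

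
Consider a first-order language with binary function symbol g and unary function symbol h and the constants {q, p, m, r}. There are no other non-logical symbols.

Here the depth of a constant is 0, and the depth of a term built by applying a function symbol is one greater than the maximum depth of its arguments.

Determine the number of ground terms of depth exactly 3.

If N_k denotes the number of depth-≤k ground terms, the 4 constants give N_0 = 4, and each function symbol of arity r contributes N_{k-1}^r new terms at level k: N_k = 4 + N_{k-1}^2 + N_{k-1}.
N_0 = 4
N_1 = 4 + 4^2 + 4 = 24
N_2 = 4 + 24^2 + 24 = 604
N_3 = 4 + 604^2 + 604 = 365424
Terms of depth exactly 3: N_3 − N_2 = 365424 − 604 = 364820.

364820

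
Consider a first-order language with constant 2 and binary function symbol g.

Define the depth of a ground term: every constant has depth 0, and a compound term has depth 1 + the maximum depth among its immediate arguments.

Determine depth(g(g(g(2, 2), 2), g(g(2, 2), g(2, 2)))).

3

depth(g(2, 2)) = 1 + max(0, 0) = 1
depth(g(g(2, 2), 2)) = 1 + max(1, 0) = 2
depth(g(g(2, 2), g(2, 2))) = 1 + max(1, 1) = 2
depth(g(g(g(2, 2), 2), g(g(2, 2), g(2, 2)))) = 1 + max(2, 2) = 3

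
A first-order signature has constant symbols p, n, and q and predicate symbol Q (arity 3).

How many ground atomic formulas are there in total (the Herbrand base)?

With no function symbols, the Herbrand universe is just the 3 constants.
Ground atoms per predicate: Q: 3^3 = 27.
Herbrand base size = 27 = 27.

27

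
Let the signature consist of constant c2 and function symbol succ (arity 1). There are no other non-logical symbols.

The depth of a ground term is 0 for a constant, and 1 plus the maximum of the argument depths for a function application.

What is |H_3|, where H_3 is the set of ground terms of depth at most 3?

4

Let N_k count ground terms of depth at most k. Each non-constant term of depth ≤ k is some function symbol applied to depth-≤(k−1) arguments, giving N_k = 1 + N_{k-1}.
N_0 = 1
N_1 = 1 + 1 = 2
N_2 = 1 + 2 = 3
N_3 = 1 + 3 = 4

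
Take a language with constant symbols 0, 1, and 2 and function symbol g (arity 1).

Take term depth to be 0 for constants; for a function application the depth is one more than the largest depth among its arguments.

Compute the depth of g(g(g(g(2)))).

4

depth(g(2)) = 1 + depth(2) = 1 + 0 = 1
depth(g(g(2))) = 1 + depth(g(2)) = 1 + 1 = 2
depth(g(g(g(2)))) = 1 + depth(g(g(2))) = 1 + 2 = 3
depth(g(g(g(g(2))))) = 1 + depth(g(g(g(2)))) = 1 + 3 = 4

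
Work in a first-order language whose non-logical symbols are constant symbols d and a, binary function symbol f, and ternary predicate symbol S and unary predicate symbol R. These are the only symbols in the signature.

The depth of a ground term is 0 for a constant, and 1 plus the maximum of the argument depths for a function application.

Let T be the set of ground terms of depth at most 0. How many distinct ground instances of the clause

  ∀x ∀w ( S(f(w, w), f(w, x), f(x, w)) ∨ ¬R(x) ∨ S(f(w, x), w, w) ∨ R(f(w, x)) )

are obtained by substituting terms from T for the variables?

4

Ground terms of depth ≤ 0:
  If N_k denotes the number of depth-≤k ground terms, the 2 constants give N_0 = 2, and each function symbol of arity r contributes N_{k-1}^r new terms at level k: N_k = 2 + N_{k-1}^2.
  N_0 = 2
  Explicitly: d, a.
So there are 2 ground terms available for substitution.
The body mentions every one of the 2 quantified variables; since ground terms form a free algebra, no two substitutions collapse to the same formula.
Number of ground instances = 2^2 = 4.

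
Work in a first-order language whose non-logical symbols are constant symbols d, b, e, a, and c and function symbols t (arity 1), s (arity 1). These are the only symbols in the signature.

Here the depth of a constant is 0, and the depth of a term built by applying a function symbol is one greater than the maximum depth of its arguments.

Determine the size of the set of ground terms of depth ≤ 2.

Let N_k count ground terms of depth at most k. Each non-constant term of depth ≤ k is some function symbol applied to depth-≤(k−1) arguments, giving N_k = 5 + N_{k-1} + N_{k-1}.
N_0 = 5
N_1 = 5 + 5 + 5 = 15
N_2 = 5 + 15 + 15 = 35

35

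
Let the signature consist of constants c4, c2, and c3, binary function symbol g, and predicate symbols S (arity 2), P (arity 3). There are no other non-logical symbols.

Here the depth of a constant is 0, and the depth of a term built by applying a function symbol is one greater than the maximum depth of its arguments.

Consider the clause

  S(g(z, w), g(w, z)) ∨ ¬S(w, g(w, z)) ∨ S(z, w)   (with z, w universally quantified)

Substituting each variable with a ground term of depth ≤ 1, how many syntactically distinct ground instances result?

Ground terms of depth ≤ 1:
  Let N_k count ground terms of depth at most k. Each non-constant term of depth ≤ k is some function symbol applied to depth-≤(k−1) arguments, giving N_k = 3 + N_{k-1}^2.
  N_0 = 3
  N_1 = 3 + 3^2 = 12
  Explicitly: c4, c2, c3, g(c4, c4), g(c4, c2), g(c4, c3), g(c2, c4), g(c2, c2), g(c2, c3), g(c3, c4), g(c3, c2), g(c3, c3).
So there are 12 ground terms available for substitution.
There are 2 variables to instantiate (z, w), each occurring in at least one literal, so different choices give different ground instances.
Number of ground instances = 12^2 = 144.

144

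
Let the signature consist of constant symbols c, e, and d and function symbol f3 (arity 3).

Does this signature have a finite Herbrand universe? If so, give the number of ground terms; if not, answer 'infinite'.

infinite

The signature has at least one function symbol (f3, arity 3) and at least one constant (c).
Iterating f3 gives infinitely many distinct ground terms: c, f3(c, c, c), f3(f3(c, c, c), f3(c, c, c), f3(c, c, c)), ...
So the Herbrand universe is infinite.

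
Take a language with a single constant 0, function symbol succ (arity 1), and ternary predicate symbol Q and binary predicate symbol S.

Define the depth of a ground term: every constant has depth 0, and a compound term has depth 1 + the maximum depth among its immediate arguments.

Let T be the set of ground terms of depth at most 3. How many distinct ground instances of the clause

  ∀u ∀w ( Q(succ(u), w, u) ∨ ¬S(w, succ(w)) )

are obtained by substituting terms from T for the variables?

Ground terms of depth ≤ 3:
  Let N_k count ground terms of depth at most k. Each non-constant term of depth ≤ k is some function symbol applied to depth-≤(k−1) arguments, giving N_k = 1 + N_{k-1}.
  N_0 = 1
  N_1 = 1 + 1 = 2
  N_2 = 1 + 2 = 3
  N_3 = 1 + 3 = 4
  Explicitly: 0, succ(0), succ(succ(0)), succ(succ(succ(0))).
So there are 4 ground terms available for substitution.
The clause has 2 distinct variables (u, w), each appearing in the body. In the free term algebra distinct substitutions yield syntactically distinct ground instances.
Number of ground instances = 4^2 = 16.

16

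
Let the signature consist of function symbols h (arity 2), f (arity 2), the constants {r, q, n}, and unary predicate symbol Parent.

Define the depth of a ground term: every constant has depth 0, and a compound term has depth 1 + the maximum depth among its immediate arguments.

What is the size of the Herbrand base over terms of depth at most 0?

First count ground terms of depth ≤ 0.
Count level by level. With function symbols h/2, f/2, the terms of depth ≤ k are the 3 constants together with each function applied to depth-≤(k−1) tuples, so N_k = 3 + N_{k-1}^2 + N_{k-1}^2.
N_0 = 3
Explicitly: r, q, n.
So |H| = 3.
For each predicate symbol, the number of ground atoms is |H| raised to its arity; summing:
  Parent: 3
Total ground atoms: 3.

3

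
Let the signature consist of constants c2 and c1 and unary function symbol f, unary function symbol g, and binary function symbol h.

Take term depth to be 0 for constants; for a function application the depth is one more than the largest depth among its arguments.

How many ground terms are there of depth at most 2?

Let N_k = |{terms of depth ≤ k}|. Then N_0 = 2 and N_k = 2 + N_{k-1} + N_{k-1} + N_{k-1}^2 for k ≥ 1 (one summand per function symbol, arity giving the exponent).
N_0 = 2
N_1 = 2 + 2 + 2 + 2^2 = 10
N_2 = 2 + 10 + 10 + 10^2 = 122

122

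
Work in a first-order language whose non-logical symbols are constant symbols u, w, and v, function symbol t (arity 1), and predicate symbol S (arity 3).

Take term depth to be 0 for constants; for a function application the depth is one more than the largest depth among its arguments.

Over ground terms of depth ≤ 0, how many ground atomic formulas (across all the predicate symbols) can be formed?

First count ground terms of depth ≤ 0.
Let N_k count ground terms of depth at most k. Each non-constant term of depth ≤ k is some function symbol applied to depth-≤(k−1) arguments, giving N_k = 3 + N_{k-1}.
N_0 = 3
Explicitly: u, w, v.
So |H| = 3.
Each predicate of arity r yields |H|^r ground atoms (one per choice of an r-tuple from H):
  S: 3^3 = 27
Total ground atoms: 27.

27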